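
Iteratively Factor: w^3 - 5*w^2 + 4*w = (w - 4)*(w^2 - w) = (w - 4)*(w - 1)*(w)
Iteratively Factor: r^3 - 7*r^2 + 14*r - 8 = (r - 4)*(r^2 - 3*r + 2) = (r - 4)*(r - 1)*(r - 2)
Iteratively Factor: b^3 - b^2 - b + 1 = (b + 1)*(b^2 - 2*b + 1) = (b - 1)*(b + 1)*(b - 1)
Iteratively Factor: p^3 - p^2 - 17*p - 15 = (p - 5)*(p^2 + 4*p + 3) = (p - 5)*(p + 3)*(p + 1)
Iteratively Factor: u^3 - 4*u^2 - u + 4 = (u - 1)*(u^2 - 3*u - 4) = (u - 4)*(u - 1)*(u + 1)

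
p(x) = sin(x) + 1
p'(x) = cos(x)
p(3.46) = 0.69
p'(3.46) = -0.95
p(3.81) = 0.38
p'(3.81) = -0.78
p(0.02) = 1.02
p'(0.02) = 1.00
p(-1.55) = 0.00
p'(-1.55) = 0.02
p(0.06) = 1.06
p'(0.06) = 1.00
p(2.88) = 1.26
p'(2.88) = -0.97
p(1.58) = 2.00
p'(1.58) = -0.01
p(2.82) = 1.32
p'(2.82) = -0.95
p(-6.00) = 1.28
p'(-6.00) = 0.96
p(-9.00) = 0.59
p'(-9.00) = -0.91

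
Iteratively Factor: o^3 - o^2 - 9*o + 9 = (o + 3)*(o^2 - 4*o + 3) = (o - 1)*(o + 3)*(o - 3)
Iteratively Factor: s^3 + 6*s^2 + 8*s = (s + 2)*(s^2 + 4*s) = s*(s + 2)*(s + 4)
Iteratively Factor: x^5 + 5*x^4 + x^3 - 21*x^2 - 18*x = (x + 3)*(x^4 + 2*x^3 - 5*x^2 - 6*x) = (x + 3)^2*(x^3 - x^2 - 2*x) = (x - 2)*(x + 3)^2*(x^2 + x) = (x - 2)*(x + 1)*(x + 3)^2*(x)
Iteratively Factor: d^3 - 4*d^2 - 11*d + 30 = (d - 5)*(d^2 + d - 6) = (d - 5)*(d - 2)*(d + 3)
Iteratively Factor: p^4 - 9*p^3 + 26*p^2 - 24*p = (p - 2)*(p^3 - 7*p^2 + 12*p) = p*(p - 2)*(p^2 - 7*p + 12) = p*(p - 4)*(p - 2)*(p - 3)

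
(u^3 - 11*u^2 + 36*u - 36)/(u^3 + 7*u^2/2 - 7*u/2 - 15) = 2*(u^2 - 9*u + 18)/(2*u^2 + 11*u + 15)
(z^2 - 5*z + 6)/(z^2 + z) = (z^2 - 5*z + 6)/(z*(z + 1))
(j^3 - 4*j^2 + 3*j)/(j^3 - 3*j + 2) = j*(j - 3)/(j^2 + j - 2)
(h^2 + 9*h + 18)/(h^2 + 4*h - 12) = (h + 3)/(h - 2)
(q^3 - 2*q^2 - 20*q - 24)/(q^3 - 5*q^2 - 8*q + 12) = (q + 2)/(q - 1)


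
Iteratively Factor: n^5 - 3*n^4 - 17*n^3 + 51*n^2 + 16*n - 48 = (n - 1)*(n^4 - 2*n^3 - 19*n^2 + 32*n + 48) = (n - 3)*(n - 1)*(n^3 + n^2 - 16*n - 16) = (n - 3)*(n - 1)*(n + 1)*(n^2 - 16) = (n - 3)*(n - 1)*(n + 1)*(n + 4)*(n - 4)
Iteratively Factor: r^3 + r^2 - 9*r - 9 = (r - 3)*(r^2 + 4*r + 3) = (r - 3)*(r + 3)*(r + 1)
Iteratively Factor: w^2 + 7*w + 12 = (w + 3)*(w + 4)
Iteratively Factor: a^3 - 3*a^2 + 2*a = (a - 1)*(a^2 - 2*a) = a*(a - 1)*(a - 2)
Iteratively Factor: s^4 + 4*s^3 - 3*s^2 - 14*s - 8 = (s + 1)*(s^3 + 3*s^2 - 6*s - 8) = (s - 2)*(s + 1)*(s^2 + 5*s + 4) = (s - 2)*(s + 1)*(s + 4)*(s + 1)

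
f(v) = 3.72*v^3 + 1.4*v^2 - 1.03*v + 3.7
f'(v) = 11.16*v^2 + 2.8*v - 1.03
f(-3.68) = -158.94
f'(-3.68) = 139.80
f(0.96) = 7.29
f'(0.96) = 11.94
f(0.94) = 7.06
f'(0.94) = 11.46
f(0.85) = 6.12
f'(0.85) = 9.41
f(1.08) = 8.91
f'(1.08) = 15.01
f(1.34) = 13.78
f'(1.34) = 22.76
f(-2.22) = -27.81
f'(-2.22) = 47.75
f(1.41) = 15.46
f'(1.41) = 25.11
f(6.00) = 851.44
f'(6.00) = 417.53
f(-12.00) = -6210.50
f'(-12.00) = 1572.41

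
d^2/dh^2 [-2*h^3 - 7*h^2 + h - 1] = -12*h - 14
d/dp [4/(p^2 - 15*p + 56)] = 4*(15 - 2*p)/(p^2 - 15*p + 56)^2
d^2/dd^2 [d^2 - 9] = 2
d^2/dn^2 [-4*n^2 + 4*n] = -8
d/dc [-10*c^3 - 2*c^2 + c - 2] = -30*c^2 - 4*c + 1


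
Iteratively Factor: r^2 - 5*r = (r)*(r - 5)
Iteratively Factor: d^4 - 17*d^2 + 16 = (d + 4)*(d^3 - 4*d^2 - d + 4) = (d - 4)*(d + 4)*(d^2 - 1) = (d - 4)*(d + 1)*(d + 4)*(d - 1)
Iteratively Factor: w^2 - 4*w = (w)*(w - 4)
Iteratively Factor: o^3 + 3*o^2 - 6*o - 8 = (o + 1)*(o^2 + 2*o - 8) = (o + 1)*(o + 4)*(o - 2)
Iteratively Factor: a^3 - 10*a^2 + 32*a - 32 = (a - 2)*(a^2 - 8*a + 16) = (a - 4)*(a - 2)*(a - 4)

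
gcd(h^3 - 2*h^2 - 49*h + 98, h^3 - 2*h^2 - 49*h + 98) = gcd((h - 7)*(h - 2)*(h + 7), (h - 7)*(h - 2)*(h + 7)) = h^3 - 2*h^2 - 49*h + 98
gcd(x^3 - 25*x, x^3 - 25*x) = x^3 - 25*x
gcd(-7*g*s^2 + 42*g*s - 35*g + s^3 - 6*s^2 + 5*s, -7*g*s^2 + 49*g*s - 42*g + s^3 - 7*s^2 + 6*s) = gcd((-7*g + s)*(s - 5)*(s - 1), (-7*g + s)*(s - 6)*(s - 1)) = -7*g*s + 7*g + s^2 - s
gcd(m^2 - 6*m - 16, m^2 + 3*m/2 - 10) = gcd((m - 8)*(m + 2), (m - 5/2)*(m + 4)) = 1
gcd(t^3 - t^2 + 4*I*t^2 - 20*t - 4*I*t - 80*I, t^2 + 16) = t + 4*I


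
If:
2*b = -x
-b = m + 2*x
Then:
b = -x/2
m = -3*x/2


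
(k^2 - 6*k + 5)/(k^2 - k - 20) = (k - 1)/(k + 4)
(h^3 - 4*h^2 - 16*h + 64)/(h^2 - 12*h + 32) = (h^2 - 16)/(h - 8)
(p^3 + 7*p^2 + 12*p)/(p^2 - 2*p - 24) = p*(p + 3)/(p - 6)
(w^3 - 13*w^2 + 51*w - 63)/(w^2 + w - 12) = (w^2 - 10*w + 21)/(w + 4)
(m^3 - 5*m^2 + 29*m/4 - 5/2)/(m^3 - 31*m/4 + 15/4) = (m - 2)/(m + 3)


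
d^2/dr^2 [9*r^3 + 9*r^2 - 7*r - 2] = 54*r + 18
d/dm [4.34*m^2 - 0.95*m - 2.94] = 8.68*m - 0.95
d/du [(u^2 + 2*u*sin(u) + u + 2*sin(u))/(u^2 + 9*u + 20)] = (-(2*u + 9)*(u^2 + 2*u*sin(u) + u + 2*sin(u)) + (u^2 + 9*u + 20)*(2*u*cos(u) + 2*u + 2*sqrt(2)*sin(u + pi/4) + 1))/(u^2 + 9*u + 20)^2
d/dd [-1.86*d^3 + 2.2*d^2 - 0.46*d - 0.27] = -5.58*d^2 + 4.4*d - 0.46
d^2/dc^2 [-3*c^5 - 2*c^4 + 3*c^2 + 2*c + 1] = -60*c^3 - 24*c^2 + 6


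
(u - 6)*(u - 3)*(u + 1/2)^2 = u^4 - 8*u^3 + 37*u^2/4 + 63*u/4 + 9/2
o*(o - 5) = o^2 - 5*o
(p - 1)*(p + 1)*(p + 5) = p^3 + 5*p^2 - p - 5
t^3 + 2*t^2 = t^2*(t + 2)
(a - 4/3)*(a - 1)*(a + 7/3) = a^3 - 37*a/9 + 28/9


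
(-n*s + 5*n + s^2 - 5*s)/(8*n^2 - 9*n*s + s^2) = (s - 5)/(-8*n + s)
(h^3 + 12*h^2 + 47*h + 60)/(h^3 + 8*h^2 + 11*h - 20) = (h + 3)/(h - 1)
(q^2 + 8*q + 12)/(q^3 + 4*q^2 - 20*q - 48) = 1/(q - 4)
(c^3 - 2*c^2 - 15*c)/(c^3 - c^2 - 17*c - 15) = c/(c + 1)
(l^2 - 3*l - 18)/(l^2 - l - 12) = (l - 6)/(l - 4)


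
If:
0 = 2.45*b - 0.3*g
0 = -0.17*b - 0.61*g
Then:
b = 0.00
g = 0.00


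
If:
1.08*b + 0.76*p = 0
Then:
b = -0.703703703703704*p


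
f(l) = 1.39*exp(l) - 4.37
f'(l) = 1.39*exp(l)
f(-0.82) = -3.76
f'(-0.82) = 0.61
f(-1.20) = -3.95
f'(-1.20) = 0.42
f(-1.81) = -4.14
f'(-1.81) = 0.23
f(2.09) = 6.87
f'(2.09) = 11.24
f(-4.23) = -4.35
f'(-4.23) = 0.02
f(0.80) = -1.28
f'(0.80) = 3.09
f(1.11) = -0.15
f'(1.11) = 4.22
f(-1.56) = -4.08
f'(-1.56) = 0.29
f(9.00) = 11258.92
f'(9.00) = 11263.29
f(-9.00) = -4.37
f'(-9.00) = 0.00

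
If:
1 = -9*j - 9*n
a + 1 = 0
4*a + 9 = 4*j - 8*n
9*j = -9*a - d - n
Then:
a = -1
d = 172/27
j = 37/108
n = -49/108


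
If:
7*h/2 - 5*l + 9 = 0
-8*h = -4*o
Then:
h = o/2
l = 7*o/20 + 9/5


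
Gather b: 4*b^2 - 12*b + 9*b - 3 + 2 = 4*b^2 - 3*b - 1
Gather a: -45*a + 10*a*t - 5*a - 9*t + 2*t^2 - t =a*(10*t - 50) + 2*t^2 - 10*t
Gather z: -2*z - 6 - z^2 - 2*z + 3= -z^2 - 4*z - 3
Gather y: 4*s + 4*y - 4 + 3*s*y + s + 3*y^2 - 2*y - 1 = 5*s + 3*y^2 + y*(3*s + 2) - 5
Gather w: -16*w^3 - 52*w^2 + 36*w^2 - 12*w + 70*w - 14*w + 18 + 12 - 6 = -16*w^3 - 16*w^2 + 44*w + 24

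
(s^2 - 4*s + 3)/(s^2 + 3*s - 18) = (s - 1)/(s + 6)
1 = 1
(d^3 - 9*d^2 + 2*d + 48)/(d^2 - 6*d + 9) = (d^2 - 6*d - 16)/(d - 3)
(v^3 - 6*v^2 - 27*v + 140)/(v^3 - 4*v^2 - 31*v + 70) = (v - 4)/(v - 2)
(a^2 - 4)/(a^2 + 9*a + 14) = (a - 2)/(a + 7)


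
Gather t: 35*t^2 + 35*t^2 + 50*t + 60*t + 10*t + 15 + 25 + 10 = 70*t^2 + 120*t + 50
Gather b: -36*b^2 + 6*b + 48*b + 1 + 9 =-36*b^2 + 54*b + 10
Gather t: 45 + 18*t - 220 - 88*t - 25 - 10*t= -80*t - 200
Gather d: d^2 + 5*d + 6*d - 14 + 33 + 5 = d^2 + 11*d + 24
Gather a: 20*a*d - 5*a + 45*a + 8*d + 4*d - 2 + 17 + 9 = a*(20*d + 40) + 12*d + 24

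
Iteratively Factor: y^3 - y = (y - 1)*(y^2 + y) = y*(y - 1)*(y + 1)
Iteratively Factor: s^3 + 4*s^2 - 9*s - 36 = (s - 3)*(s^2 + 7*s + 12) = (s - 3)*(s + 3)*(s + 4)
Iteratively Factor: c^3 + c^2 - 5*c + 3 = (c - 1)*(c^2 + 2*c - 3) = (c - 1)*(c + 3)*(c - 1)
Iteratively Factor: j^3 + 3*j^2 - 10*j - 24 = (j + 2)*(j^2 + j - 12) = (j + 2)*(j + 4)*(j - 3)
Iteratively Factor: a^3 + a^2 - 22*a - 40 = (a + 4)*(a^2 - 3*a - 10) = (a + 2)*(a + 4)*(a - 5)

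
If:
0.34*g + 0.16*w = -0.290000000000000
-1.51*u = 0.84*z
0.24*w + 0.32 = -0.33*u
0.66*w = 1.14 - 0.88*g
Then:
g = -4.47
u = -6.56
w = 7.69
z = 11.80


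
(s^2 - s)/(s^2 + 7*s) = (s - 1)/(s + 7)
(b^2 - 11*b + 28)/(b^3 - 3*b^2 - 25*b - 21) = (b - 4)/(b^2 + 4*b + 3)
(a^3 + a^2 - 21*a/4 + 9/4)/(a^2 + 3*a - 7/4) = (2*a^2 + 3*a - 9)/(2*a + 7)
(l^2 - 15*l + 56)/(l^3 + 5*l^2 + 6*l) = (l^2 - 15*l + 56)/(l*(l^2 + 5*l + 6))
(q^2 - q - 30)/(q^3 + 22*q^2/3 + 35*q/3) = 3*(q - 6)/(q*(3*q + 7))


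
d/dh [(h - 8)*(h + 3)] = 2*h - 5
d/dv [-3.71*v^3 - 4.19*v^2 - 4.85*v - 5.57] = -11.13*v^2 - 8.38*v - 4.85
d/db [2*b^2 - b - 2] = 4*b - 1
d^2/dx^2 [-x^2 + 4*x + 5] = -2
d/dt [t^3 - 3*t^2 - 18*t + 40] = 3*t^2 - 6*t - 18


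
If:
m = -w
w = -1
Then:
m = 1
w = -1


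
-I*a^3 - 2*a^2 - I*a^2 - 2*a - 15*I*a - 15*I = (a - 5*I)*(a + 3*I)*(-I*a - I)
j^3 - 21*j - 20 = (j - 5)*(j + 1)*(j + 4)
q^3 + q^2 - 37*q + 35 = (q - 5)*(q - 1)*(q + 7)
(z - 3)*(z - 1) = z^2 - 4*z + 3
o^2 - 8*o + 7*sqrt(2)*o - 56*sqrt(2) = (o - 8)*(o + 7*sqrt(2))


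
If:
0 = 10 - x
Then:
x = 10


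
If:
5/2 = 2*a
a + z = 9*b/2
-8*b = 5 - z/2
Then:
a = 5/4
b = -45/46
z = -130/23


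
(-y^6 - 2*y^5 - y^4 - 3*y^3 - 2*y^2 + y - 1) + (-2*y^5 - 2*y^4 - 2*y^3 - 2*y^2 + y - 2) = -y^6 - 4*y^5 - 3*y^4 - 5*y^3 - 4*y^2 + 2*y - 3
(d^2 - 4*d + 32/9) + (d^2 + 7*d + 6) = 2*d^2 + 3*d + 86/9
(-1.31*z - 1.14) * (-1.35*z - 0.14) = 1.7685*z^2 + 1.7224*z + 0.1596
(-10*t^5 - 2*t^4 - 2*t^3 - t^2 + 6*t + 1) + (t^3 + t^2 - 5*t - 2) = -10*t^5 - 2*t^4 - t^3 + t - 1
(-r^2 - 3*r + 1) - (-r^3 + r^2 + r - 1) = r^3 - 2*r^2 - 4*r + 2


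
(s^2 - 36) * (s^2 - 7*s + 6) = s^4 - 7*s^3 - 30*s^2 + 252*s - 216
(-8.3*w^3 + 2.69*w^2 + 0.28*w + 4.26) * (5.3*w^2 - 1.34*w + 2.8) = -43.99*w^5 + 25.379*w^4 - 25.3606*w^3 + 29.7348*w^2 - 4.9244*w + 11.928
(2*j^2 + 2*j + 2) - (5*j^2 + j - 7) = -3*j^2 + j + 9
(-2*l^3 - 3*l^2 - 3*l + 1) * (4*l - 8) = -8*l^4 + 4*l^3 + 12*l^2 + 28*l - 8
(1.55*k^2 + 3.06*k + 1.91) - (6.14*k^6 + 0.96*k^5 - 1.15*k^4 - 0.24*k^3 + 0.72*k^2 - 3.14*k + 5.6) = -6.14*k^6 - 0.96*k^5 + 1.15*k^4 + 0.24*k^3 + 0.83*k^2 + 6.2*k - 3.69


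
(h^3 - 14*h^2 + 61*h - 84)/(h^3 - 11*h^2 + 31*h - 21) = (h - 4)/(h - 1)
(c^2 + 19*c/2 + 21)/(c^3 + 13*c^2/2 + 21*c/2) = (c + 6)/(c*(c + 3))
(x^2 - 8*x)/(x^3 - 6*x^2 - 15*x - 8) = x/(x^2 + 2*x + 1)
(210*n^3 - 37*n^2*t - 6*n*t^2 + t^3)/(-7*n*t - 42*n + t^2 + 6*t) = (-30*n^2 + n*t + t^2)/(t + 6)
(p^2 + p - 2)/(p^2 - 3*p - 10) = (p - 1)/(p - 5)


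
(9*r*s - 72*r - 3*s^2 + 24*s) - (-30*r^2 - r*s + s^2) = 30*r^2 + 10*r*s - 72*r - 4*s^2 + 24*s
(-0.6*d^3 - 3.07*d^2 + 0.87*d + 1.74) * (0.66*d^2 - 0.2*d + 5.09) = -0.396*d^5 - 1.9062*d^4 - 1.8658*d^3 - 14.6519*d^2 + 4.0803*d + 8.8566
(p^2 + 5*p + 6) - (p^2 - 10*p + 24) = 15*p - 18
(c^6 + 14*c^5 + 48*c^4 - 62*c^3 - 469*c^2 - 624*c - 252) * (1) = c^6 + 14*c^5 + 48*c^4 - 62*c^3 - 469*c^2 - 624*c - 252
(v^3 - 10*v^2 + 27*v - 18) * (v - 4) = v^4 - 14*v^3 + 67*v^2 - 126*v + 72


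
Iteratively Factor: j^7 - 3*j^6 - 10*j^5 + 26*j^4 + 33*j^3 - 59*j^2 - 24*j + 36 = (j + 2)*(j^6 - 5*j^5 + 26*j^3 - 19*j^2 - 21*j + 18) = (j - 3)*(j + 2)*(j^5 - 2*j^4 - 6*j^3 + 8*j^2 + 5*j - 6) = (j - 3)*(j + 1)*(j + 2)*(j^4 - 3*j^3 - 3*j^2 + 11*j - 6) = (j - 3)^2*(j + 1)*(j + 2)*(j^3 - 3*j + 2) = (j - 3)^2*(j - 1)*(j + 1)*(j + 2)*(j^2 + j - 2) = (j - 3)^2*(j - 1)^2*(j + 1)*(j + 2)*(j + 2)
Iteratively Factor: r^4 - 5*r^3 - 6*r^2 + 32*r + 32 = (r + 2)*(r^3 - 7*r^2 + 8*r + 16) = (r - 4)*(r + 2)*(r^2 - 3*r - 4) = (r - 4)*(r + 1)*(r + 2)*(r - 4)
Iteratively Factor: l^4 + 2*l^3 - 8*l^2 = (l + 4)*(l^3 - 2*l^2) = l*(l + 4)*(l^2 - 2*l) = l*(l - 2)*(l + 4)*(l)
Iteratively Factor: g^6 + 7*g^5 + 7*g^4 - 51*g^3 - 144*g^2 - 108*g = (g + 3)*(g^5 + 4*g^4 - 5*g^3 - 36*g^2 - 36*g) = g*(g + 3)*(g^4 + 4*g^3 - 5*g^2 - 36*g - 36) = g*(g + 2)*(g + 3)*(g^3 + 2*g^2 - 9*g - 18) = g*(g + 2)^2*(g + 3)*(g^2 - 9) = g*(g - 3)*(g + 2)^2*(g + 3)*(g + 3)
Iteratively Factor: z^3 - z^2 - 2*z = (z + 1)*(z^2 - 2*z) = z*(z + 1)*(z - 2)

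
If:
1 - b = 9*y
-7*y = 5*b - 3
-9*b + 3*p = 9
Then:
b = 10/19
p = 87/19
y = 1/19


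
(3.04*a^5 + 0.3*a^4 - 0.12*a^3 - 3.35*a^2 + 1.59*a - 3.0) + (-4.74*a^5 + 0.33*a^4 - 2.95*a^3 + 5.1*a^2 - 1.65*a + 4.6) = -1.7*a^5 + 0.63*a^4 - 3.07*a^3 + 1.75*a^2 - 0.0599999999999998*a + 1.6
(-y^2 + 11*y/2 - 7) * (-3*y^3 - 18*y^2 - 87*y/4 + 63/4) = 3*y^5 + 3*y^4/2 - 225*y^3/4 - 75*y^2/8 + 1911*y/8 - 441/4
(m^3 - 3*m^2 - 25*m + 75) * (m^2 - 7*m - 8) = m^5 - 10*m^4 - 12*m^3 + 274*m^2 - 325*m - 600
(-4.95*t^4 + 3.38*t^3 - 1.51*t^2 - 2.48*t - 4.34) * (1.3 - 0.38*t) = 1.881*t^5 - 7.7194*t^4 + 4.9678*t^3 - 1.0206*t^2 - 1.5748*t - 5.642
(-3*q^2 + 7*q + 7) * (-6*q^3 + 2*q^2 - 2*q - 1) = 18*q^5 - 48*q^4 - 22*q^3 + 3*q^2 - 21*q - 7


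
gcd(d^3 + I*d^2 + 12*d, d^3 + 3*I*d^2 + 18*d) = d^2 - 3*I*d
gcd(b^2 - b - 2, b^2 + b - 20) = 1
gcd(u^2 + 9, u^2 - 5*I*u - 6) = u - 3*I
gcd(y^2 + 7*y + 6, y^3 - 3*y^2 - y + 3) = y + 1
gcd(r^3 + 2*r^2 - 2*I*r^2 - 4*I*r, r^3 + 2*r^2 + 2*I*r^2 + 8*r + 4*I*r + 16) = r^2 + r*(2 - 2*I) - 4*I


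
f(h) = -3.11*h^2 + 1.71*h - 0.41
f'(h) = 1.71 - 6.22*h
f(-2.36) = -21.77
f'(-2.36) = 16.39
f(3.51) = -32.72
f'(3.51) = -20.12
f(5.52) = -85.73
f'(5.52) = -32.62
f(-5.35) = -98.57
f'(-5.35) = 34.99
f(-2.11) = -17.86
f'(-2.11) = 14.83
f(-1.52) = -10.19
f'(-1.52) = 11.16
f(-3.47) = -43.79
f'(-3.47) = 23.29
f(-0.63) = -2.72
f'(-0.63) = 5.63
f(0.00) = -0.41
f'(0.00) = 1.71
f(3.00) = -23.27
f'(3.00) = -16.95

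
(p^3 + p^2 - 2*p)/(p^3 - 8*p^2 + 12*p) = (p^2 + p - 2)/(p^2 - 8*p + 12)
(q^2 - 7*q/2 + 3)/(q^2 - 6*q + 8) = (q - 3/2)/(q - 4)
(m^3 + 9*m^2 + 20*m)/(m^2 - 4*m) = (m^2 + 9*m + 20)/(m - 4)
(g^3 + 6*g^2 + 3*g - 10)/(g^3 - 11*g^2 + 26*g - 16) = (g^2 + 7*g + 10)/(g^2 - 10*g + 16)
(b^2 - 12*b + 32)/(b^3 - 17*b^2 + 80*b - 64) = (b - 4)/(b^2 - 9*b + 8)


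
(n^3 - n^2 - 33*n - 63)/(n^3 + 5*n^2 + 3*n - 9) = (n - 7)/(n - 1)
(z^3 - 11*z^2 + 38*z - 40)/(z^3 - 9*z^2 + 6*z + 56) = (z^2 - 7*z + 10)/(z^2 - 5*z - 14)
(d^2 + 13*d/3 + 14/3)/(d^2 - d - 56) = (d^2 + 13*d/3 + 14/3)/(d^2 - d - 56)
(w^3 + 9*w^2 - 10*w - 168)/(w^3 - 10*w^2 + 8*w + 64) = (w^2 + 13*w + 42)/(w^2 - 6*w - 16)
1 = 1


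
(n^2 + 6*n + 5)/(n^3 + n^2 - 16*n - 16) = (n + 5)/(n^2 - 16)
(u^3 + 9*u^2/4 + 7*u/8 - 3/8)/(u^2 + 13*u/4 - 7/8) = (2*u^2 + 5*u + 3)/(2*u + 7)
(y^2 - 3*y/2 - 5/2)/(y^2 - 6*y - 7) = (y - 5/2)/(y - 7)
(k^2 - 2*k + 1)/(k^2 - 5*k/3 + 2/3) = 3*(k - 1)/(3*k - 2)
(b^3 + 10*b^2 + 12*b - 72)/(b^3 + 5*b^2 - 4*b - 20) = (b^2 + 12*b + 36)/(b^2 + 7*b + 10)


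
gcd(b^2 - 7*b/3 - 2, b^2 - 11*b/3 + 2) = b - 3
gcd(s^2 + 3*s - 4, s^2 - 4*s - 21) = 1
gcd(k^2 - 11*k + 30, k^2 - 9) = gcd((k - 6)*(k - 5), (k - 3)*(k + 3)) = 1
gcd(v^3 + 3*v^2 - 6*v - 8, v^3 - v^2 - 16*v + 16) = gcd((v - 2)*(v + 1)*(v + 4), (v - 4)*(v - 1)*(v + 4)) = v + 4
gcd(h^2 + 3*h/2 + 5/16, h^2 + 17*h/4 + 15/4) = h + 5/4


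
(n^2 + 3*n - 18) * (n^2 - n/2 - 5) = n^4 + 5*n^3/2 - 49*n^2/2 - 6*n + 90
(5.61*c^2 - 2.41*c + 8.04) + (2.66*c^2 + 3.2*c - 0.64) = 8.27*c^2 + 0.79*c + 7.4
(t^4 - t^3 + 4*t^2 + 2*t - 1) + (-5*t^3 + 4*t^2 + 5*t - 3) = t^4 - 6*t^3 + 8*t^2 + 7*t - 4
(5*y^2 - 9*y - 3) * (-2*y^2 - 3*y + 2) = -10*y^4 + 3*y^3 + 43*y^2 - 9*y - 6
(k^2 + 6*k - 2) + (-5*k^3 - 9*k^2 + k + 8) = -5*k^3 - 8*k^2 + 7*k + 6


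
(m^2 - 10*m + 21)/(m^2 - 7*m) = (m - 3)/m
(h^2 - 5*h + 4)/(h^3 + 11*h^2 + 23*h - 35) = (h - 4)/(h^2 + 12*h + 35)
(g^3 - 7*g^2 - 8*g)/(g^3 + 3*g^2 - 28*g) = (g^2 - 7*g - 8)/(g^2 + 3*g - 28)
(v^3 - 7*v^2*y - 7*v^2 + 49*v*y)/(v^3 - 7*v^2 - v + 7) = v*(v - 7*y)/(v^2 - 1)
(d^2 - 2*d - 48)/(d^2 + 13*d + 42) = (d - 8)/(d + 7)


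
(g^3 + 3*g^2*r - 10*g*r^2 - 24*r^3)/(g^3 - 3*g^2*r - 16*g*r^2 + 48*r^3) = (-g - 2*r)/(-g + 4*r)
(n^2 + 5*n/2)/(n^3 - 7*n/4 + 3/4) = 2*n*(2*n + 5)/(4*n^3 - 7*n + 3)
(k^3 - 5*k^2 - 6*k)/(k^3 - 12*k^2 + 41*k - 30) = k*(k + 1)/(k^2 - 6*k + 5)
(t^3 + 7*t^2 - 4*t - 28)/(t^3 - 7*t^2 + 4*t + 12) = (t^2 + 9*t + 14)/(t^2 - 5*t - 6)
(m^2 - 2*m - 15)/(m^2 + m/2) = 2*(m^2 - 2*m - 15)/(m*(2*m + 1))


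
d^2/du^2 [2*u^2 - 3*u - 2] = 4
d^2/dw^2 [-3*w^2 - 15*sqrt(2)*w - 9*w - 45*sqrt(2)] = -6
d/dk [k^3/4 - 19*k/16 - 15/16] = 3*k^2/4 - 19/16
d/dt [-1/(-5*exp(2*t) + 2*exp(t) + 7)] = (2 - 10*exp(t))*exp(t)/(-5*exp(2*t) + 2*exp(t) + 7)^2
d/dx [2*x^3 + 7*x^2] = 2*x*(3*x + 7)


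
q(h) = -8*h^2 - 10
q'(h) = -16*h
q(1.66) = -32.04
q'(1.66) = -26.56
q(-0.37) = -11.10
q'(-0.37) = 5.92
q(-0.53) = -12.25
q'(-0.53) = 8.48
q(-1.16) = -20.76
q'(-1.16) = 18.56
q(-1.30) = -23.52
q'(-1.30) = 20.80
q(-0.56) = -12.51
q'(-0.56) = 8.96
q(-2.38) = -55.32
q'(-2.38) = 38.08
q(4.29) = -157.23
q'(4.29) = -68.64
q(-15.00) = -1810.00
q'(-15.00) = 240.00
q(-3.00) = -82.00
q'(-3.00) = 48.00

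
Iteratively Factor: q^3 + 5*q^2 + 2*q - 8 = (q + 2)*(q^2 + 3*q - 4) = (q - 1)*(q + 2)*(q + 4)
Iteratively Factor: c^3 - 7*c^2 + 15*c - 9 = (c - 3)*(c^2 - 4*c + 3) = (c - 3)^2*(c - 1)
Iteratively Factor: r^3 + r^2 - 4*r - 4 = (r - 2)*(r^2 + 3*r + 2) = (r - 2)*(r + 2)*(r + 1)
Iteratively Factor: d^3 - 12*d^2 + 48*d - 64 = (d - 4)*(d^2 - 8*d + 16) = (d - 4)^2*(d - 4)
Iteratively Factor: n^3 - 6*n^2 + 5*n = (n - 1)*(n^2 - 5*n) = n*(n - 1)*(n - 5)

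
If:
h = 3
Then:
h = 3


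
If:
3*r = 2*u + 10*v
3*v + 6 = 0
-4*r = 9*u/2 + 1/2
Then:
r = -182/43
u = 157/43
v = -2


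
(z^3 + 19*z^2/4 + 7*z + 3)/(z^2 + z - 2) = (4*z^2 + 11*z + 6)/(4*(z - 1))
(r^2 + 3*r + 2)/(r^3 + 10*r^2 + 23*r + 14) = 1/(r + 7)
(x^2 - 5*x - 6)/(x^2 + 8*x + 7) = (x - 6)/(x + 7)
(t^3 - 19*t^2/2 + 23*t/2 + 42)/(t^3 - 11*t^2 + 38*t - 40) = (2*t^2 - 11*t - 21)/(2*(t^2 - 7*t + 10))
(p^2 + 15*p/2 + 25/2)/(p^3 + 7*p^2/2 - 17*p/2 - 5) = (2*p + 5)/(2*p^2 - 3*p - 2)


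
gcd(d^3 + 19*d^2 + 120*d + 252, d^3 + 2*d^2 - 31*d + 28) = d + 7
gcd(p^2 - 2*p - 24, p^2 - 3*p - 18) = p - 6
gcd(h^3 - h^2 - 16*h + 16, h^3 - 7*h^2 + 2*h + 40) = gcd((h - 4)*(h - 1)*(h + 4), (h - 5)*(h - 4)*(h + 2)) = h - 4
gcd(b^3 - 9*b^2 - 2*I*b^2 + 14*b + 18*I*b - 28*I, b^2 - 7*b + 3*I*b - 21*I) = b - 7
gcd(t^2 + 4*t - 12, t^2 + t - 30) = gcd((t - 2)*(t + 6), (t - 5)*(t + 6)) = t + 6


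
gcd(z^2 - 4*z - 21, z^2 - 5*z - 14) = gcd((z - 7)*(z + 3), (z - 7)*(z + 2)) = z - 7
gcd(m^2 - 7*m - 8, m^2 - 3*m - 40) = m - 8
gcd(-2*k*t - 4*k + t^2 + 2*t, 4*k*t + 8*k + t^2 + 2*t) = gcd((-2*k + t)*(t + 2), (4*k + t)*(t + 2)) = t + 2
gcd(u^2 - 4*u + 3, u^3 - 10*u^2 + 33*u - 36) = u - 3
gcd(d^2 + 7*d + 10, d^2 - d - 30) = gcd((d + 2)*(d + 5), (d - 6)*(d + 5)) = d + 5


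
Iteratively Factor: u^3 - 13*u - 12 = (u - 4)*(u^2 + 4*u + 3) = (u - 4)*(u + 1)*(u + 3)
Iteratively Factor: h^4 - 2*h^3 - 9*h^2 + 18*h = (h + 3)*(h^3 - 5*h^2 + 6*h) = h*(h + 3)*(h^2 - 5*h + 6) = h*(h - 3)*(h + 3)*(h - 2)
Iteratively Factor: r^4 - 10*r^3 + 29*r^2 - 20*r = (r - 5)*(r^3 - 5*r^2 + 4*r) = (r - 5)*(r - 4)*(r^2 - r) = r*(r - 5)*(r - 4)*(r - 1)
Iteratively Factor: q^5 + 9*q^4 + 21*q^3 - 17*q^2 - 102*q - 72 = (q - 2)*(q^4 + 11*q^3 + 43*q^2 + 69*q + 36) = (q - 2)*(q + 3)*(q^3 + 8*q^2 + 19*q + 12) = (q - 2)*(q + 3)^2*(q^2 + 5*q + 4) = (q - 2)*(q + 3)^2*(q + 4)*(q + 1)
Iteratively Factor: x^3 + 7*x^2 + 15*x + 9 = (x + 3)*(x^2 + 4*x + 3) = (x + 3)^2*(x + 1)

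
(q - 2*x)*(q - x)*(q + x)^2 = q^4 - q^3*x - 3*q^2*x^2 + q*x^3 + 2*x^4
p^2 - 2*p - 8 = (p - 4)*(p + 2)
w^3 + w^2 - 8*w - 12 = (w - 3)*(w + 2)^2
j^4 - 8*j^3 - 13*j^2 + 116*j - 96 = (j - 8)*(j - 3)*(j - 1)*(j + 4)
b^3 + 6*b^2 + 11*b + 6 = (b + 1)*(b + 2)*(b + 3)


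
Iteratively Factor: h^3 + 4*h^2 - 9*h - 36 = (h + 4)*(h^2 - 9) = (h + 3)*(h + 4)*(h - 3)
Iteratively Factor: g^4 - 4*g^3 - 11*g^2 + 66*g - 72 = (g - 3)*(g^3 - g^2 - 14*g + 24) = (g - 3)^2*(g^2 + 2*g - 8) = (g - 3)^2*(g + 4)*(g - 2)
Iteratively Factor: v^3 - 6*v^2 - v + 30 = (v - 3)*(v^2 - 3*v - 10) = (v - 3)*(v + 2)*(v - 5)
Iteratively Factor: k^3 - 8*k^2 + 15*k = (k - 5)*(k^2 - 3*k) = (k - 5)*(k - 3)*(k)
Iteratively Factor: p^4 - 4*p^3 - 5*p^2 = (p - 5)*(p^3 + p^2) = (p - 5)*(p + 1)*(p^2) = p*(p - 5)*(p + 1)*(p)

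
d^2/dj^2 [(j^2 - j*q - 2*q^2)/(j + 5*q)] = 56*q^2/(j^3 + 15*j^2*q + 75*j*q^2 + 125*q^3)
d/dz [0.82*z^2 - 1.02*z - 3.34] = 1.64*z - 1.02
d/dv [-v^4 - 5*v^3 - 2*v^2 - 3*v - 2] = -4*v^3 - 15*v^2 - 4*v - 3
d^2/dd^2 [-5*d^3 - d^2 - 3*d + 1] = -30*d - 2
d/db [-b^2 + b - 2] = 1 - 2*b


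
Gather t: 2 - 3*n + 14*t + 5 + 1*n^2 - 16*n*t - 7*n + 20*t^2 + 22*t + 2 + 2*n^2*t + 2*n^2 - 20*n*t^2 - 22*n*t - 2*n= 3*n^2 - 12*n + t^2*(20 - 20*n) + t*(2*n^2 - 38*n + 36) + 9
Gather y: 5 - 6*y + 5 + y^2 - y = y^2 - 7*y + 10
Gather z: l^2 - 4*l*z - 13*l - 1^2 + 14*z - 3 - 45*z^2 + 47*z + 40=l^2 - 13*l - 45*z^2 + z*(61 - 4*l) + 36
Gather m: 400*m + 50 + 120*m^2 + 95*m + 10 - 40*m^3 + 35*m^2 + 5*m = -40*m^3 + 155*m^2 + 500*m + 60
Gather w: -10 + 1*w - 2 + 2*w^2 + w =2*w^2 + 2*w - 12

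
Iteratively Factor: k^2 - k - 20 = (k + 4)*(k - 5)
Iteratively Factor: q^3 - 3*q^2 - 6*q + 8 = (q + 2)*(q^2 - 5*q + 4) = (q - 4)*(q + 2)*(q - 1)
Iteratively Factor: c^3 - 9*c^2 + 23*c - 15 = (c - 5)*(c^2 - 4*c + 3) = (c - 5)*(c - 1)*(c - 3)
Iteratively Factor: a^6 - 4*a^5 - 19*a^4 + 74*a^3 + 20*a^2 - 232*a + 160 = (a - 2)*(a^5 - 2*a^4 - 23*a^3 + 28*a^2 + 76*a - 80) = (a - 2)*(a + 2)*(a^4 - 4*a^3 - 15*a^2 + 58*a - 40) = (a - 2)*(a - 1)*(a + 2)*(a^3 - 3*a^2 - 18*a + 40) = (a - 5)*(a - 2)*(a - 1)*(a + 2)*(a^2 + 2*a - 8) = (a - 5)*(a - 2)^2*(a - 1)*(a + 2)*(a + 4)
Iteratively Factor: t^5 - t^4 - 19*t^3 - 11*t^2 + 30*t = (t + 3)*(t^4 - 4*t^3 - 7*t^2 + 10*t) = (t + 2)*(t + 3)*(t^3 - 6*t^2 + 5*t) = (t - 5)*(t + 2)*(t + 3)*(t^2 - t) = t*(t - 5)*(t + 2)*(t + 3)*(t - 1)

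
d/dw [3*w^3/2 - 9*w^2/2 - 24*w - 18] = 9*w^2/2 - 9*w - 24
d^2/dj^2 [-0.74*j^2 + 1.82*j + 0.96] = -1.48000000000000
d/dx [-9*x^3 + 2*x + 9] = 2 - 27*x^2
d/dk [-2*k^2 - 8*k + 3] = -4*k - 8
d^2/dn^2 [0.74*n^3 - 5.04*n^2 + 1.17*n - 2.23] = 4.44*n - 10.08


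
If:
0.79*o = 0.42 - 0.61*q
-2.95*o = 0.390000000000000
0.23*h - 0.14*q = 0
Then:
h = 0.52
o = -0.13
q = 0.86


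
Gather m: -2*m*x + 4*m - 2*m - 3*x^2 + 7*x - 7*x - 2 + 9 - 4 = m*(2 - 2*x) - 3*x^2 + 3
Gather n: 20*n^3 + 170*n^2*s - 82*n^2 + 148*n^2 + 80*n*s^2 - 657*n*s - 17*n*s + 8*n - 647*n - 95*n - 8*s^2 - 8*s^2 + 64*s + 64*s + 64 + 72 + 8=20*n^3 + n^2*(170*s + 66) + n*(80*s^2 - 674*s - 734) - 16*s^2 + 128*s + 144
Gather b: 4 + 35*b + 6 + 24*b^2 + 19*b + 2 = 24*b^2 + 54*b + 12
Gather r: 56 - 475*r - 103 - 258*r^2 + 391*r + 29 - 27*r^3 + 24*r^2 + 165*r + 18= -27*r^3 - 234*r^2 + 81*r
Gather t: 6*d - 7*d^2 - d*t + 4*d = -7*d^2 - d*t + 10*d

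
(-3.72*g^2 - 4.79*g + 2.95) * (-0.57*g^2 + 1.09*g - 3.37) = 2.1204*g^4 - 1.3245*g^3 + 5.6338*g^2 + 19.3578*g - 9.9415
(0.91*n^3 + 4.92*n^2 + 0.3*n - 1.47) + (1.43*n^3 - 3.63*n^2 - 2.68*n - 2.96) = 2.34*n^3 + 1.29*n^2 - 2.38*n - 4.43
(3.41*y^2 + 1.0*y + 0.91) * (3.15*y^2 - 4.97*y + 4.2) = 10.7415*y^4 - 13.7977*y^3 + 12.2185*y^2 - 0.322699999999999*y + 3.822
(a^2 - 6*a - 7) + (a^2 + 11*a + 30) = 2*a^2 + 5*a + 23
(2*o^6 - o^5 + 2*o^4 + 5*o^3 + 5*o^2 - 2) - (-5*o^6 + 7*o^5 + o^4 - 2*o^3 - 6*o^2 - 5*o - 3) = 7*o^6 - 8*o^5 + o^4 + 7*o^3 + 11*o^2 + 5*o + 1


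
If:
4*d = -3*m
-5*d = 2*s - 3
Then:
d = 3/5 - 2*s/5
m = 8*s/15 - 4/5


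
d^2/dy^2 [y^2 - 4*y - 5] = 2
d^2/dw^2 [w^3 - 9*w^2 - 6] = 6*w - 18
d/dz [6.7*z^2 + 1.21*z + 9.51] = 13.4*z + 1.21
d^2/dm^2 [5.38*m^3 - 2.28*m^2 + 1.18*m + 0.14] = 32.28*m - 4.56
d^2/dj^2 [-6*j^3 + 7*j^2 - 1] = 14 - 36*j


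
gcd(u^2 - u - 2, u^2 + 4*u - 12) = u - 2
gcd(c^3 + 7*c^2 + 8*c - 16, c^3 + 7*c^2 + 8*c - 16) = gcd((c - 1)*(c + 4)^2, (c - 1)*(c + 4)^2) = c^3 + 7*c^2 + 8*c - 16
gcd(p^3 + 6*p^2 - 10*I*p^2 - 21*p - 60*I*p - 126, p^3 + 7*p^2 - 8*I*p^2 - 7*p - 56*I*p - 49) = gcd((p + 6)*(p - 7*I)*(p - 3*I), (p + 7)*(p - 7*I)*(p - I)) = p - 7*I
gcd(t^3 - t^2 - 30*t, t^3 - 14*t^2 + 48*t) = t^2 - 6*t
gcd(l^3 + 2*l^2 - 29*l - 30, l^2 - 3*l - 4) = l + 1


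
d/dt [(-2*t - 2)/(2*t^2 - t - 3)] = 4/(4*t^2 - 12*t + 9)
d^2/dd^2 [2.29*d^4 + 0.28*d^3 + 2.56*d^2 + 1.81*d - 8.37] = 27.48*d^2 + 1.68*d + 5.12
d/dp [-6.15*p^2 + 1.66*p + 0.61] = 1.66 - 12.3*p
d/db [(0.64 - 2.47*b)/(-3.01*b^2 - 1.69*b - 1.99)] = (-7.4347*b^2 + 3.8528*b + 5.9969)/(9.0601*b^4 + 10.1738*b^3 + 14.8359*b^2 + 6.7262*b + 3.9601)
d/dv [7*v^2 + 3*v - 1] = 14*v + 3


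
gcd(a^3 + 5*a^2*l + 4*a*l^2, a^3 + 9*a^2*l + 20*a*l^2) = a^2 + 4*a*l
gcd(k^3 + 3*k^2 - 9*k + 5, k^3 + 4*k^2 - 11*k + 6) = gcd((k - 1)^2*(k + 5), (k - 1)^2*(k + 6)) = k^2 - 2*k + 1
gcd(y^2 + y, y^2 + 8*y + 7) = y + 1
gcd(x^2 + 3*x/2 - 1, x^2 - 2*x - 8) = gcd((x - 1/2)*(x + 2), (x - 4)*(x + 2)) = x + 2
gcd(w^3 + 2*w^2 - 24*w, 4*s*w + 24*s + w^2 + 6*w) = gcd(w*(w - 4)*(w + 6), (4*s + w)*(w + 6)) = w + 6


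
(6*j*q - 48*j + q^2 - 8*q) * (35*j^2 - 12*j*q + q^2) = 210*j^3*q - 1680*j^3 - 37*j^2*q^2 + 296*j^2*q - 6*j*q^3 + 48*j*q^2 + q^4 - 8*q^3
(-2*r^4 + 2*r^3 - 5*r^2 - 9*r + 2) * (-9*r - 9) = 18*r^5 + 27*r^3 + 126*r^2 + 63*r - 18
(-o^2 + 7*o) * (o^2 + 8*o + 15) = -o^4 - o^3 + 41*o^2 + 105*o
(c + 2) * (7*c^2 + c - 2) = 7*c^3 + 15*c^2 - 4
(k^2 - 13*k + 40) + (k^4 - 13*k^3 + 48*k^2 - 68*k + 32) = k^4 - 13*k^3 + 49*k^2 - 81*k + 72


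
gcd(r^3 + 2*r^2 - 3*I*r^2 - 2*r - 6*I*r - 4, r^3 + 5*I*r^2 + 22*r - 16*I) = r^2 - 3*I*r - 2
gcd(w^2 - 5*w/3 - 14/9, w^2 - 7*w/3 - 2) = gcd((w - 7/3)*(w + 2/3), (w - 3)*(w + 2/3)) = w + 2/3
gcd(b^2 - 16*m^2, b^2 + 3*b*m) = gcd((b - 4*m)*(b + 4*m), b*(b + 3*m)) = 1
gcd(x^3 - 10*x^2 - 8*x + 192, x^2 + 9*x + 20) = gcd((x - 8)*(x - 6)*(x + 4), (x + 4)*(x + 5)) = x + 4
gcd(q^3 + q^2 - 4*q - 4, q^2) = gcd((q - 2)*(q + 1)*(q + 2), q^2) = 1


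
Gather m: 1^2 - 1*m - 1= -m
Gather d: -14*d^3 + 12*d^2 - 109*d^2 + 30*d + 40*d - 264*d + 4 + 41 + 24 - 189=-14*d^3 - 97*d^2 - 194*d - 120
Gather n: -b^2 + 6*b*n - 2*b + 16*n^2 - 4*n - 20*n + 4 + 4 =-b^2 - 2*b + 16*n^2 + n*(6*b - 24) + 8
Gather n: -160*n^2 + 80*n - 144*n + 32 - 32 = -160*n^2 - 64*n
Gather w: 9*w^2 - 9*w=9*w^2 - 9*w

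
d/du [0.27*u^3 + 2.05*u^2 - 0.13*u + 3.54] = 0.81*u^2 + 4.1*u - 0.13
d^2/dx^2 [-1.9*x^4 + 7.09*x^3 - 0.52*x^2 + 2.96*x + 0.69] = -22.8*x^2 + 42.54*x - 1.04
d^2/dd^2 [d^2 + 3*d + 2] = 2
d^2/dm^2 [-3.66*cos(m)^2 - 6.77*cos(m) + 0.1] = -14.64*sin(m)^2 + 6.77*cos(m) + 7.32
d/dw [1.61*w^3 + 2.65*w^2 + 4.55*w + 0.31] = 4.83*w^2 + 5.3*w + 4.55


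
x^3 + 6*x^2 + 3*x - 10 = (x - 1)*(x + 2)*(x + 5)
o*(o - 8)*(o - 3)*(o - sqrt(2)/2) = o^4 - 11*o^3 - sqrt(2)*o^3/2 + 11*sqrt(2)*o^2/2 + 24*o^2 - 12*sqrt(2)*o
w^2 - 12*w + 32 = (w - 8)*(w - 4)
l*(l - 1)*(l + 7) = l^3 + 6*l^2 - 7*l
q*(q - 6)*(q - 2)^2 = q^4 - 10*q^3 + 28*q^2 - 24*q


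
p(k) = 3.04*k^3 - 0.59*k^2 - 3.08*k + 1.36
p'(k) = 9.12*k^2 - 1.18*k - 3.08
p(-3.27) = -101.17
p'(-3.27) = 98.30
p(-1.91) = -16.09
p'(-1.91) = 32.44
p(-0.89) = 1.49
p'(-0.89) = 5.19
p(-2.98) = -75.15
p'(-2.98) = 81.43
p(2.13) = 21.50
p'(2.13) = 35.78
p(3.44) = 107.53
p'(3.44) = 100.78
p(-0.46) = 2.36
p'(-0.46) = -0.61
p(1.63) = 7.94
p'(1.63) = 19.23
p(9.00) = 2142.01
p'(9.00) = 725.02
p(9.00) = 2142.01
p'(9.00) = 725.02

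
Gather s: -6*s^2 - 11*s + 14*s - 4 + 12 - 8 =-6*s^2 + 3*s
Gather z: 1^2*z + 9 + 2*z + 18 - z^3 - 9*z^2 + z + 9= -z^3 - 9*z^2 + 4*z + 36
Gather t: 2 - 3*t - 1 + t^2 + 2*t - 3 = t^2 - t - 2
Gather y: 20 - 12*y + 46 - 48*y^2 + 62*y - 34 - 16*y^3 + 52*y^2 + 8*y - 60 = -16*y^3 + 4*y^2 + 58*y - 28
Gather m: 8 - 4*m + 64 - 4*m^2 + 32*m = -4*m^2 + 28*m + 72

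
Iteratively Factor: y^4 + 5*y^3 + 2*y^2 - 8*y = (y + 4)*(y^3 + y^2 - 2*y) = (y - 1)*(y + 4)*(y^2 + 2*y) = (y - 1)*(y + 2)*(y + 4)*(y)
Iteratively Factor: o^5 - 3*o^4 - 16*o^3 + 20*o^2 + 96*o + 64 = (o + 2)*(o^4 - 5*o^3 - 6*o^2 + 32*o + 32) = (o - 4)*(o + 2)*(o^3 - o^2 - 10*o - 8) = (o - 4)^2*(o + 2)*(o^2 + 3*o + 2) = (o - 4)^2*(o + 1)*(o + 2)*(o + 2)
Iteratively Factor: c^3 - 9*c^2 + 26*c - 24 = (c - 4)*(c^2 - 5*c + 6) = (c - 4)*(c - 2)*(c - 3)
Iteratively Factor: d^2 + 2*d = (d)*(d + 2)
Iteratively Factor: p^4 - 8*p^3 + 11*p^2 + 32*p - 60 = (p + 2)*(p^3 - 10*p^2 + 31*p - 30) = (p - 3)*(p + 2)*(p^2 - 7*p + 10) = (p - 5)*(p - 3)*(p + 2)*(p - 2)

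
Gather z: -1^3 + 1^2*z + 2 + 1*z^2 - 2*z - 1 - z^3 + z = -z^3 + z^2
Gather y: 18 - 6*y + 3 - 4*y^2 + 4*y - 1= -4*y^2 - 2*y + 20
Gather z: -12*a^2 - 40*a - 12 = -12*a^2 - 40*a - 12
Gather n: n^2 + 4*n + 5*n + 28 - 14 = n^2 + 9*n + 14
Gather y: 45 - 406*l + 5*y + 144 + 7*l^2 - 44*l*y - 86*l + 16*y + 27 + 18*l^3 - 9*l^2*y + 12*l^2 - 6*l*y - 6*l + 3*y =18*l^3 + 19*l^2 - 498*l + y*(-9*l^2 - 50*l + 24) + 216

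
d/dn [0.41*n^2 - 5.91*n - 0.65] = 0.82*n - 5.91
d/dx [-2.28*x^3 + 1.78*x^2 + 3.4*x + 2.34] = -6.84*x^2 + 3.56*x + 3.4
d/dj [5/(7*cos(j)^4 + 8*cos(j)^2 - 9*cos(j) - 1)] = 5*(28*cos(j)^3 + 16*cos(j) - 9)*sin(j)/(7*cos(j)^4 + 8*cos(j)^2 - 9*cos(j) - 1)^2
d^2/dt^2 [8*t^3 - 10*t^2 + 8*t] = 48*t - 20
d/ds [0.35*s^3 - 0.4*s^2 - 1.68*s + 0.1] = 1.05*s^2 - 0.8*s - 1.68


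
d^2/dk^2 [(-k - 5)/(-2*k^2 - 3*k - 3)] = 2*((k + 5)*(4*k + 3)^2 - (6*k + 13)*(2*k^2 + 3*k + 3))/(2*k^2 + 3*k + 3)^3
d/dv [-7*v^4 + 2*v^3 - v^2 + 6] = 2*v*(-14*v^2 + 3*v - 1)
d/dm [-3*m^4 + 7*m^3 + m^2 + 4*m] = -12*m^3 + 21*m^2 + 2*m + 4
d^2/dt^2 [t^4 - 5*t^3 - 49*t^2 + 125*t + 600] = 12*t^2 - 30*t - 98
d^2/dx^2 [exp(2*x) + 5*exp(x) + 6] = (4*exp(x) + 5)*exp(x)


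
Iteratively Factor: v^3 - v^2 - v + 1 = (v + 1)*(v^2 - 2*v + 1) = (v - 1)*(v + 1)*(v - 1)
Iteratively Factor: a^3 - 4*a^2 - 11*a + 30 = (a - 2)*(a^2 - 2*a - 15) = (a - 2)*(a + 3)*(a - 5)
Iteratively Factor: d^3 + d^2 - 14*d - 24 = (d + 3)*(d^2 - 2*d - 8) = (d - 4)*(d + 3)*(d + 2)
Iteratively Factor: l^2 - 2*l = (l - 2)*(l)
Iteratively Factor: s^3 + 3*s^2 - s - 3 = (s + 1)*(s^2 + 2*s - 3) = (s + 1)*(s + 3)*(s - 1)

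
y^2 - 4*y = y*(y - 4)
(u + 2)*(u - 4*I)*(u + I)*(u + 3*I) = u^4 + 2*u^3 + 13*u^2 + 26*u + 12*I*u + 24*I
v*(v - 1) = v^2 - v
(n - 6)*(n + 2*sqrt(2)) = n^2 - 6*n + 2*sqrt(2)*n - 12*sqrt(2)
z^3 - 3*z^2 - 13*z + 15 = (z - 5)*(z - 1)*(z + 3)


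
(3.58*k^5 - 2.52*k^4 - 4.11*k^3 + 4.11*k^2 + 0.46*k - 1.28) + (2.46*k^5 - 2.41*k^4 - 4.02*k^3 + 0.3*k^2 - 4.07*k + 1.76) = 6.04*k^5 - 4.93*k^4 - 8.13*k^3 + 4.41*k^2 - 3.61*k + 0.48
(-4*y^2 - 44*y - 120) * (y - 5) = -4*y^3 - 24*y^2 + 100*y + 600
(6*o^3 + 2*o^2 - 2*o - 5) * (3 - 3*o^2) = -18*o^5 - 6*o^4 + 24*o^3 + 21*o^2 - 6*o - 15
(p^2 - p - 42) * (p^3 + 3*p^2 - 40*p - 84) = p^5 + 2*p^4 - 85*p^3 - 170*p^2 + 1764*p + 3528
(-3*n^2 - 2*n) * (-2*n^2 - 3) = 6*n^4 + 4*n^3 + 9*n^2 + 6*n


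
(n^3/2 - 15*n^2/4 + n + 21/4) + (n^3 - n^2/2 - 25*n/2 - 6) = 3*n^3/2 - 17*n^2/4 - 23*n/2 - 3/4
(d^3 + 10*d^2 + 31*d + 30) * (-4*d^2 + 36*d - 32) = -4*d^5 - 4*d^4 + 204*d^3 + 676*d^2 + 88*d - 960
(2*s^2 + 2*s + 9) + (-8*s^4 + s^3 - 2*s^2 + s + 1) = -8*s^4 + s^3 + 3*s + 10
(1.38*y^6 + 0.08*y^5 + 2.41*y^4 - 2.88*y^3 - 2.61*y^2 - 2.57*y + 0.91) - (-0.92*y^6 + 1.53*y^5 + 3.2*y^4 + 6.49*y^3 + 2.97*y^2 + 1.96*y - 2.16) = 2.3*y^6 - 1.45*y^5 - 0.79*y^4 - 9.37*y^3 - 5.58*y^2 - 4.53*y + 3.07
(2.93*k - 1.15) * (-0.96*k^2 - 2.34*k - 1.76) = -2.8128*k^3 - 5.7522*k^2 - 2.4658*k + 2.024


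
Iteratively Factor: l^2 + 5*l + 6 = (l + 2)*(l + 3)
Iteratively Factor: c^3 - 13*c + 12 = (c - 1)*(c^2 + c - 12) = (c - 1)*(c + 4)*(c - 3)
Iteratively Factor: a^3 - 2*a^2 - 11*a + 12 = (a - 1)*(a^2 - a - 12) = (a - 4)*(a - 1)*(a + 3)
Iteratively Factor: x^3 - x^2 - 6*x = (x + 2)*(x^2 - 3*x) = x*(x + 2)*(x - 3)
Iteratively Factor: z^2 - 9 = (z - 3)*(z + 3)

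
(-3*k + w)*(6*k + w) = -18*k^2 + 3*k*w + w^2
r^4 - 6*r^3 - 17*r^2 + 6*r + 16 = (r - 8)*(r - 1)*(r + 1)*(r + 2)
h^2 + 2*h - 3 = (h - 1)*(h + 3)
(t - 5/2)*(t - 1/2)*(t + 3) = t^3 - 31*t/4 + 15/4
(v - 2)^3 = v^3 - 6*v^2 + 12*v - 8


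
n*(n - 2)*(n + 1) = n^3 - n^2 - 2*n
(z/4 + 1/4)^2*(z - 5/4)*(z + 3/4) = z^4/16 + 3*z^3/32 - 15*z^2/256 - 19*z/128 - 15/256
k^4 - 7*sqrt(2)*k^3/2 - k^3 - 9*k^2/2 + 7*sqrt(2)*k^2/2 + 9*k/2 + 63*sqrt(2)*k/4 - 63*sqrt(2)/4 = (k - 1)*(k - 7*sqrt(2)/2)*(k - 3*sqrt(2)/2)*(k + 3*sqrt(2)/2)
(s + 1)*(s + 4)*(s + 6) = s^3 + 11*s^2 + 34*s + 24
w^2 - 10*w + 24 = (w - 6)*(w - 4)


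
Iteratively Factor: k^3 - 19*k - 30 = (k - 5)*(k^2 + 5*k + 6) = (k - 5)*(k + 3)*(k + 2)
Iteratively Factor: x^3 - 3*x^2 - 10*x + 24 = (x - 4)*(x^2 + x - 6) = (x - 4)*(x - 2)*(x + 3)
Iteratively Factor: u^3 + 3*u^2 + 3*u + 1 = (u + 1)*(u^2 + 2*u + 1) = (u + 1)^2*(u + 1)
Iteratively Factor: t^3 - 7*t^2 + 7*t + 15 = (t - 3)*(t^2 - 4*t - 5) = (t - 5)*(t - 3)*(t + 1)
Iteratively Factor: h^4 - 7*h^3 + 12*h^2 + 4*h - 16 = (h - 2)*(h^3 - 5*h^2 + 2*h + 8) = (h - 4)*(h - 2)*(h^2 - h - 2) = (h - 4)*(h - 2)^2*(h + 1)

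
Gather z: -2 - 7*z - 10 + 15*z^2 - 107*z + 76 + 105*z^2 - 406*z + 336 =120*z^2 - 520*z + 400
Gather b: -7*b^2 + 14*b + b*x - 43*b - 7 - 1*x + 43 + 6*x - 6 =-7*b^2 + b*(x - 29) + 5*x + 30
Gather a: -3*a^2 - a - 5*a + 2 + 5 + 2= -3*a^2 - 6*a + 9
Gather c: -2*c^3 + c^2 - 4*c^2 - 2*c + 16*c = -2*c^3 - 3*c^2 + 14*c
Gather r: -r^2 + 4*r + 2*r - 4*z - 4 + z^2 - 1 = -r^2 + 6*r + z^2 - 4*z - 5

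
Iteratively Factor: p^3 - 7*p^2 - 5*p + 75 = (p - 5)*(p^2 - 2*p - 15) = (p - 5)^2*(p + 3)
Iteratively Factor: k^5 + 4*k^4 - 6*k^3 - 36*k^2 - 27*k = (k + 1)*(k^4 + 3*k^3 - 9*k^2 - 27*k) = (k + 1)*(k + 3)*(k^3 - 9*k) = (k - 3)*(k + 1)*(k + 3)*(k^2 + 3*k) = k*(k - 3)*(k + 1)*(k + 3)*(k + 3)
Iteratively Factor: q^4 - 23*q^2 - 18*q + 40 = (q - 1)*(q^3 + q^2 - 22*q - 40) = (q - 1)*(q + 4)*(q^2 - 3*q - 10) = (q - 5)*(q - 1)*(q + 4)*(q + 2)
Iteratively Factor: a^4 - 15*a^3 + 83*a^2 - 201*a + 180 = (a - 4)*(a^3 - 11*a^2 + 39*a - 45) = (a - 4)*(a - 3)*(a^2 - 8*a + 15) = (a - 5)*(a - 4)*(a - 3)*(a - 3)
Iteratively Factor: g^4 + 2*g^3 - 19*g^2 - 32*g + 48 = (g + 4)*(g^3 - 2*g^2 - 11*g + 12) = (g - 4)*(g + 4)*(g^2 + 2*g - 3) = (g - 4)*(g + 3)*(g + 4)*(g - 1)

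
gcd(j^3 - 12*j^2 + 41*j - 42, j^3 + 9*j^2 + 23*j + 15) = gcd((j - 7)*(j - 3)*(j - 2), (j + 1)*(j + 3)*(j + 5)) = 1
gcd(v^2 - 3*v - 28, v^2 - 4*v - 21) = v - 7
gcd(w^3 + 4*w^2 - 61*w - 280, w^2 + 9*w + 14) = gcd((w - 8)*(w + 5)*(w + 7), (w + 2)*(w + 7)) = w + 7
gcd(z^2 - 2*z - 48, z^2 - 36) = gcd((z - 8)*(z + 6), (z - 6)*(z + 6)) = z + 6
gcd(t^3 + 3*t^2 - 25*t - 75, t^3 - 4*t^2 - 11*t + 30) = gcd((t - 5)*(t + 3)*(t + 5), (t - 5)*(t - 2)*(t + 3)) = t^2 - 2*t - 15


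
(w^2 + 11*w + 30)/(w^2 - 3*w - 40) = (w + 6)/(w - 8)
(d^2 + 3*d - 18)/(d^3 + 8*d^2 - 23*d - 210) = (d - 3)/(d^2 + 2*d - 35)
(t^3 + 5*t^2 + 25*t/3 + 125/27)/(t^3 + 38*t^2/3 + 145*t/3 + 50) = (9*t^2 + 30*t + 25)/(9*(t^2 + 11*t + 30))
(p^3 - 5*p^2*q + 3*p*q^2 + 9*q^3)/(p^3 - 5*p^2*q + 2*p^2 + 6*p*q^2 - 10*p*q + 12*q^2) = (p^2 - 2*p*q - 3*q^2)/(p^2 - 2*p*q + 2*p - 4*q)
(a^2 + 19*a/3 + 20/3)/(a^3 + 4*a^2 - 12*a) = (3*a^2 + 19*a + 20)/(3*a*(a^2 + 4*a - 12))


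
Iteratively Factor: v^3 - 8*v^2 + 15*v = (v)*(v^2 - 8*v + 15) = v*(v - 3)*(v - 5)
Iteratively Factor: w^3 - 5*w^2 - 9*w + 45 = (w + 3)*(w^2 - 8*w + 15) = (w - 3)*(w + 3)*(w - 5)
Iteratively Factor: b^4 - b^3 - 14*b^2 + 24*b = (b - 2)*(b^3 + b^2 - 12*b) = (b - 3)*(b - 2)*(b^2 + 4*b) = b*(b - 3)*(b - 2)*(b + 4)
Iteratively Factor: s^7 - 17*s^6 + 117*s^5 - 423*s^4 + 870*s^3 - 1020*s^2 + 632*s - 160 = (s - 2)*(s^6 - 15*s^5 + 87*s^4 - 249*s^3 + 372*s^2 - 276*s + 80) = (s - 5)*(s - 2)*(s^5 - 10*s^4 + 37*s^3 - 64*s^2 + 52*s - 16) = (s - 5)*(s - 2)^2*(s^4 - 8*s^3 + 21*s^2 - 22*s + 8) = (s - 5)*(s - 2)^3*(s^3 - 6*s^2 + 9*s - 4) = (s - 5)*(s - 2)^3*(s - 1)*(s^2 - 5*s + 4) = (s - 5)*(s - 2)^3*(s - 1)^2*(s - 4)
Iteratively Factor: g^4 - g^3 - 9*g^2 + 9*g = (g - 1)*(g^3 - 9*g) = (g - 1)*(g + 3)*(g^2 - 3*g) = (g - 3)*(g - 1)*(g + 3)*(g)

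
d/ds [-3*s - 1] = -3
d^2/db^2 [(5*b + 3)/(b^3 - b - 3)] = 2*(-(5*b + 3)*(3*b^2 - 1)^2 + (-15*b^2 - 3*b*(5*b + 3) + 5)*(-b^3 + b + 3))/(-b^3 + b + 3)^3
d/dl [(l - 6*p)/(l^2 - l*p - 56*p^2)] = (l^2 - l*p - 56*p^2 - (l - 6*p)*(2*l - p))/(-l^2 + l*p + 56*p^2)^2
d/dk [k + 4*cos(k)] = 1 - 4*sin(k)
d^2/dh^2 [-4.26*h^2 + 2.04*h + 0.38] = -8.52000000000000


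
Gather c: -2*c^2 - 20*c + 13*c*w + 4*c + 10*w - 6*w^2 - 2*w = -2*c^2 + c*(13*w - 16) - 6*w^2 + 8*w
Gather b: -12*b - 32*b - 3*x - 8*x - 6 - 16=-44*b - 11*x - 22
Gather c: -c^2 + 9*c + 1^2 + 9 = -c^2 + 9*c + 10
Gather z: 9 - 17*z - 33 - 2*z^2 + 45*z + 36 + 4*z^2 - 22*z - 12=2*z^2 + 6*z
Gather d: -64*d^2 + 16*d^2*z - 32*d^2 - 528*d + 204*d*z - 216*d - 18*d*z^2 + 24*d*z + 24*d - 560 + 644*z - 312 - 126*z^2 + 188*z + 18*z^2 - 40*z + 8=d^2*(16*z - 96) + d*(-18*z^2 + 228*z - 720) - 108*z^2 + 792*z - 864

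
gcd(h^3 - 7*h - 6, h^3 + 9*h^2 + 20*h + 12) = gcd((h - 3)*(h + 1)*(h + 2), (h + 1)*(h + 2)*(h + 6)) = h^2 + 3*h + 2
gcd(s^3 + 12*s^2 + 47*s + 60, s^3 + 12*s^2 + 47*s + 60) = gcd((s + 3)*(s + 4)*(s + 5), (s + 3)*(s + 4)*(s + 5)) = s^3 + 12*s^2 + 47*s + 60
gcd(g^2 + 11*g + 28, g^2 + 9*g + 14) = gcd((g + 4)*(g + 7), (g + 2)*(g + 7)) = g + 7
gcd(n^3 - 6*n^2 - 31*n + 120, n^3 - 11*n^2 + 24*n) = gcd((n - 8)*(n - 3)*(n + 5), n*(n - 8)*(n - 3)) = n^2 - 11*n + 24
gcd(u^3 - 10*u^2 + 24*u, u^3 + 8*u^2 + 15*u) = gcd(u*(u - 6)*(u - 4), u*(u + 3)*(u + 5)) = u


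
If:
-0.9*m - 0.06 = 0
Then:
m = -0.07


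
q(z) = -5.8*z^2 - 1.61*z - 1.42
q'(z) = -11.6*z - 1.61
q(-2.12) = -24.07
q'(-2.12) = 22.98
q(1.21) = -11.86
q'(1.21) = -15.65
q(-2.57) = -35.59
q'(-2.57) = 28.20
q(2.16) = -31.96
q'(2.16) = -26.67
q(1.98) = -27.35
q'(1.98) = -24.58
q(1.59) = -18.64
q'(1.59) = -20.05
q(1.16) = -11.09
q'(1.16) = -15.07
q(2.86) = -53.47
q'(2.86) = -34.79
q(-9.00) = -456.73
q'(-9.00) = 102.79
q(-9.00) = -456.73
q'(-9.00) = 102.79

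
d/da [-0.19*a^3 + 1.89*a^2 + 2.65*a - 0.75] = -0.57*a^2 + 3.78*a + 2.65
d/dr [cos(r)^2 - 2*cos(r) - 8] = 2*(1 - cos(r))*sin(r)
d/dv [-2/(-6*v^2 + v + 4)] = 2*(1 - 12*v)/(-6*v^2 + v + 4)^2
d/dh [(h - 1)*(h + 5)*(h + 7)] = 3*h^2 + 22*h + 23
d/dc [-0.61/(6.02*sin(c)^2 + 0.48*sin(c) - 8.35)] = (7.3444*sin(c) + 0.2928)*cos(c)/(6.02*sin(c)^2 + 0.48*sin(c) - 8.35)^2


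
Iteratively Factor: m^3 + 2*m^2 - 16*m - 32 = (m + 4)*(m^2 - 2*m - 8) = (m - 4)*(m + 4)*(m + 2)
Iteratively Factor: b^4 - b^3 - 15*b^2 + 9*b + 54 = (b + 3)*(b^3 - 4*b^2 - 3*b + 18) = (b - 3)*(b + 3)*(b^2 - b - 6) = (b - 3)^2*(b + 3)*(b + 2)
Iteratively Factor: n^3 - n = (n - 1)*(n^2 + n) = n*(n - 1)*(n + 1)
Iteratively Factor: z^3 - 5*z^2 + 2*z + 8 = (z - 2)*(z^2 - 3*z - 4) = (z - 2)*(z + 1)*(z - 4)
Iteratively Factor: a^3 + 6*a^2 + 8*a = (a + 2)*(a^2 + 4*a) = a*(a + 2)*(a + 4)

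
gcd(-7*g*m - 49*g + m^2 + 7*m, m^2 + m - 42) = m + 7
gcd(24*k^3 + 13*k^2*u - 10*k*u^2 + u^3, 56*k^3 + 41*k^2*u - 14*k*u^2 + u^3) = -8*k^2 - 7*k*u + u^2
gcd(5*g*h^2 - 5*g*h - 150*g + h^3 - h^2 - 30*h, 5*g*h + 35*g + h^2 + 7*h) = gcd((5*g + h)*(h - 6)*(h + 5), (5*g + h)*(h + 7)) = 5*g + h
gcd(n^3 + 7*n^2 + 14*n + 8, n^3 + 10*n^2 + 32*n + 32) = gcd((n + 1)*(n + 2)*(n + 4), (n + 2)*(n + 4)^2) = n^2 + 6*n + 8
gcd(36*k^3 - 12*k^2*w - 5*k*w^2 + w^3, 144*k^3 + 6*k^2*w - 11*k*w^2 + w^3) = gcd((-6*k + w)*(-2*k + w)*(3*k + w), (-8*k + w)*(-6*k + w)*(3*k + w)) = -18*k^2 - 3*k*w + w^2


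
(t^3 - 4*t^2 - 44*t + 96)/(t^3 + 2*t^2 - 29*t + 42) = (t^2 - 2*t - 48)/(t^2 + 4*t - 21)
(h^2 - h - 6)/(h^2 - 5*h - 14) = (h - 3)/(h - 7)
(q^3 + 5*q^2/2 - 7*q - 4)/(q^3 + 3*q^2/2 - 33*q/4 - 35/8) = 4*(q^2 + 2*q - 8)/(4*q^2 + 4*q - 35)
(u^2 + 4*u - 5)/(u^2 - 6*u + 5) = (u + 5)/(u - 5)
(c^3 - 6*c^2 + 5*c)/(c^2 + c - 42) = c*(c^2 - 6*c + 5)/(c^2 + c - 42)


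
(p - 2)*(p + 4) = p^2 + 2*p - 8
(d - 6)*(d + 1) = d^2 - 5*d - 6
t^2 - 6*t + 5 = (t - 5)*(t - 1)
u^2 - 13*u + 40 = (u - 8)*(u - 5)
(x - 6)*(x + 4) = x^2 - 2*x - 24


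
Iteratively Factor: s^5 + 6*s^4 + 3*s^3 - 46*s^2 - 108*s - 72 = (s - 3)*(s^4 + 9*s^3 + 30*s^2 + 44*s + 24) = (s - 3)*(s + 2)*(s^3 + 7*s^2 + 16*s + 12) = (s - 3)*(s + 2)*(s + 3)*(s^2 + 4*s + 4) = (s - 3)*(s + 2)^2*(s + 3)*(s + 2)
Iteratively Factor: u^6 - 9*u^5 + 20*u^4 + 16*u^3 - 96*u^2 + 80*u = (u + 2)*(u^5 - 11*u^4 + 42*u^3 - 68*u^2 + 40*u) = u*(u + 2)*(u^4 - 11*u^3 + 42*u^2 - 68*u + 40) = u*(u - 2)*(u + 2)*(u^3 - 9*u^2 + 24*u - 20) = u*(u - 5)*(u - 2)*(u + 2)*(u^2 - 4*u + 4) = u*(u - 5)*(u - 2)^2*(u + 2)*(u - 2)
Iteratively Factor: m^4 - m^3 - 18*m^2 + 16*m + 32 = (m - 4)*(m^3 + 3*m^2 - 6*m - 8) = (m - 4)*(m + 4)*(m^2 - m - 2) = (m - 4)*(m + 1)*(m + 4)*(m - 2)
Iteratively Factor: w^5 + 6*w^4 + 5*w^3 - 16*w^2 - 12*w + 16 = (w + 2)*(w^4 + 4*w^3 - 3*w^2 - 10*w + 8) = (w + 2)^2*(w^3 + 2*w^2 - 7*w + 4) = (w + 2)^2*(w + 4)*(w^2 - 2*w + 1) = (w - 1)*(w + 2)^2*(w + 4)*(w - 1)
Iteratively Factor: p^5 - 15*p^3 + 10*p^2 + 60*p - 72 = (p + 3)*(p^4 - 3*p^3 - 6*p^2 + 28*p - 24) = (p - 2)*(p + 3)*(p^3 - p^2 - 8*p + 12) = (p - 2)^2*(p + 3)*(p^2 + p - 6) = (p - 2)^3*(p + 3)*(p + 3)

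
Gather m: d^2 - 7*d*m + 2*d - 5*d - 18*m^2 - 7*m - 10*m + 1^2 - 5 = d^2 - 3*d - 18*m^2 + m*(-7*d - 17) - 4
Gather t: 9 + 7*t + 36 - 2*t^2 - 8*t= -2*t^2 - t + 45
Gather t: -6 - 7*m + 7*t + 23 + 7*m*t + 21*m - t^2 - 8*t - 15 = 14*m - t^2 + t*(7*m - 1) + 2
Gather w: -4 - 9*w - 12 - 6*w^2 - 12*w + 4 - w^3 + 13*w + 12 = -w^3 - 6*w^2 - 8*w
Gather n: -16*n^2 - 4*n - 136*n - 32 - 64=-16*n^2 - 140*n - 96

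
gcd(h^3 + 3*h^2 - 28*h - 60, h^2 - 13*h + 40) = h - 5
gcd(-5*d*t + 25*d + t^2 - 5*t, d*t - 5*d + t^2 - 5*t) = t - 5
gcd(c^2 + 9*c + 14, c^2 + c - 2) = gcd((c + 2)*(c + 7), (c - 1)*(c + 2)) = c + 2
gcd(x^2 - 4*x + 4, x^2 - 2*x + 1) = 1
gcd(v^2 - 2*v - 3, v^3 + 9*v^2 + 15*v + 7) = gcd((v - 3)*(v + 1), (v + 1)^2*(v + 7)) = v + 1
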